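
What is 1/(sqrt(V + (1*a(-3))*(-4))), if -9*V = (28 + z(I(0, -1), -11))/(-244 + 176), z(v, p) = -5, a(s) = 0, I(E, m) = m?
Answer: 6*sqrt(391)/23 ≈ 5.1584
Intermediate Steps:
V = 23/612 (V = -(28 - 5)/(9*(-244 + 176)) = -23/(9*(-68)) = -23*(-1)/(9*68) = -1/9*(-23/68) = 23/612 ≈ 0.037582)
1/(sqrt(V + (1*a(-3))*(-4))) = 1/(sqrt(23/612 + (1*0)*(-4))) = 1/(sqrt(23/612 + 0*(-4))) = 1/(sqrt(23/612 + 0)) = 1/(sqrt(23/612)) = 1/(sqrt(391)/102) = 6*sqrt(391)/23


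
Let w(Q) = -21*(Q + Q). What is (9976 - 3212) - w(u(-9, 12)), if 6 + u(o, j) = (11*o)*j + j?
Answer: -42880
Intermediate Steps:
u(o, j) = -6 + j + 11*j*o (u(o, j) = -6 + ((11*o)*j + j) = -6 + (11*j*o + j) = -6 + (j + 11*j*o) = -6 + j + 11*j*o)
w(Q) = -42*Q
(9976 - 3212) - w(u(-9, 12)) = (9976 - 3212) - (-42)*(-6 + 12 + 11*12*(-9)) = 6764 - (-42)*(-6 + 12 - 1188) = 6764 - (-42)*(-1182) = 6764 - 1*49644 = 6764 - 49644 = -42880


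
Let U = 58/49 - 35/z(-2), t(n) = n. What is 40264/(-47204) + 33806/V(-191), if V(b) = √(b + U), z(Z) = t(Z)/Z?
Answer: -10066/11801 - 118321*I*√34/306 ≈ -0.85298 - 2254.7*I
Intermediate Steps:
z(Z) = 1 (z(Z) = Z/Z = 1)
U = -1657/49 (U = 58/49 - 35/1 = 58*(1/49) - 35*1 = 58/49 - 35 = -1657/49 ≈ -33.816)
V(b) = √(-1657/49 + b) (V(b) = √(b - 1657/49) = √(-1657/49 + b))
40264/(-47204) + 33806/V(-191) = 40264/(-47204) + 33806/((√(-1657 + 49*(-191))/7)) = 40264*(-1/47204) + 33806/((√(-1657 - 9359)/7)) = -10066/11801 + 33806/((√(-11016)/7)) = -10066/11801 + 33806/(((18*I*√34)/7)) = -10066/11801 + 33806/((18*I*√34/7)) = -10066/11801 + 33806*(-7*I*√34/612) = -10066/11801 - 118321*I*√34/306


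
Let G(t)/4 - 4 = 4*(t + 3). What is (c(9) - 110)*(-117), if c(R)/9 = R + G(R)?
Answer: -215631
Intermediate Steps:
G(t) = 64 + 16*t (G(t) = 16 + 4*(4*(t + 3)) = 16 + 4*(4*(3 + t)) = 16 + 4*(12 + 4*t) = 16 + (48 + 16*t) = 64 + 16*t)
c(R) = 576 + 153*R (c(R) = 9*(R + (64 + 16*R)) = 9*(64 + 17*R) = 576 + 153*R)
(c(9) - 110)*(-117) = ((576 + 153*9) - 110)*(-117) = ((576 + 1377) - 110)*(-117) = (1953 - 110)*(-117) = 1843*(-117) = -215631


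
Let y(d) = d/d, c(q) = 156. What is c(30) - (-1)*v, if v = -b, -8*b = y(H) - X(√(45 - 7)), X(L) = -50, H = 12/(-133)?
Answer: 1299/8 ≈ 162.38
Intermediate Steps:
H = -12/133 (H = 12*(-1/133) = -12/133 ≈ -0.090226)
y(d) = 1
b = -51/8 (b = -(1 - 1*(-50))/8 = -(1 + 50)/8 = -⅛*51 = -51/8 ≈ -6.3750)
v = 51/8 (v = -1*(-51/8) = 51/8 ≈ 6.3750)
c(30) - (-1)*v = 156 - (-1)*51/8 = 156 - 1*(-51/8) = 156 + 51/8 = 1299/8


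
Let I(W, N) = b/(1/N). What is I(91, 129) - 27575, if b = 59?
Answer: -19964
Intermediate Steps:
I(W, N) = 59*N (I(W, N) = 59/(1/N) = 59*N)
I(91, 129) - 27575 = 59*129 - 27575 = 7611 - 27575 = -19964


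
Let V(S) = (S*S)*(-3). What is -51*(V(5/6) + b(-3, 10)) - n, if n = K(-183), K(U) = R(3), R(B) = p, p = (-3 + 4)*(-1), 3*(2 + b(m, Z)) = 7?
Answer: 361/4 ≈ 90.250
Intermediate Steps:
b(m, Z) = ⅓ (b(m, Z) = -2 + (⅓)*7 = -2 + 7/3 = ⅓)
V(S) = -3*S² (V(S) = S²*(-3) = -3*S²)
p = -1 (p = 1*(-1) = -1)
R(B) = -1
K(U) = -1
n = -1
-51*(V(5/6) + b(-3, 10)) - n = -51*(-3*(5/6)² + ⅓) - 1*(-1) = -51*(-3*(5*(⅙))² + ⅓) + 1 = -51*(-3*(⅚)² + ⅓) + 1 = -51*(-3*25/36 + ⅓) + 1 = -51*(-25/12 + ⅓) + 1 = -51*(-7/4) + 1 = 357/4 + 1 = 361/4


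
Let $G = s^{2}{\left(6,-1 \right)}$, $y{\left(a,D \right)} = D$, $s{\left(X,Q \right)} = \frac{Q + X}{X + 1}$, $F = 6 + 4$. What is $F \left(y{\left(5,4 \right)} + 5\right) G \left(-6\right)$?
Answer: $- \frac{13500}{49} \approx -275.51$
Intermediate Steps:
$F = 10$
$s{\left(X,Q \right)} = \frac{Q + X}{1 + X}$
$G = \frac{25}{49}$ ($G = \left(\frac{-1 + 6}{1 + 6}\right)^{2} = \left(\frac{1}{7} \cdot 5\right)^{2} = \left(\frac{5}{7}\right)^{2} = \frac{25}{49} \approx 0.5102$)
$F \left(y{\left(5,4 \right)} + 5\right) G \left(-6\right) = 10 \left(4 + 5\right) \frac{25}{49} \left(-6\right) = 10 \cdot 9 \cdot \frac{25}{49} \left(-6\right) = 90 \cdot \frac{25}{49} \left(-6\right) = \frac{2250}{49} \left(-6\right) = - \frac{13500}{49}$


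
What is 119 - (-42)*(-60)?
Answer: -2401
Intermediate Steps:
119 - (-42)*(-60) = 119 - 42*60 = 119 - 2520 = -2401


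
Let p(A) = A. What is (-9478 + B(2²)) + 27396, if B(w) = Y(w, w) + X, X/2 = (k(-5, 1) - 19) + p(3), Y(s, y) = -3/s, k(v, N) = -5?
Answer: 71501/4 ≈ 17875.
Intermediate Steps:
X = -42 (X = 2*((-5 - 19) + 3) = 2*(-24 + 3) = 2*(-21) = -42)
B(w) = -42 - 3/w (B(w) = -3/w - 42 = -42 - 3/w)
(-9478 + B(2²)) + 27396 = (-9478 + (-42 - 3/(2²))) + 27396 = (-9478 + (-42 - 3/4)) + 27396 = (-9478 + (-42 - 3*¼)) + 27396 = (-9478 + (-42 - ¾)) + 27396 = (-9478 - 171/4) + 27396 = -38083/4 + 27396 = 71501/4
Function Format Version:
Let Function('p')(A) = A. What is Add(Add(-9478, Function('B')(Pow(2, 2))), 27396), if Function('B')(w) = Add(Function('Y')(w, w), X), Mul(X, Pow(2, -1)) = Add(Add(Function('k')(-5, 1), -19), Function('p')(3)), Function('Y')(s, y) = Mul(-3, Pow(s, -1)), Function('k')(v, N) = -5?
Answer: Rational(71501, 4) ≈ 17875.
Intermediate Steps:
X = -42 (X = Mul(2, Add(Add(-5, -19), 3)) = Mul(2, Add(-24, 3)) = Mul(2, -21) = -42)
Function('B')(w) = Add(-42, Mul(-3, Pow(w, -1))) (Function('B')(w) = Add(Mul(-3, Pow(w, -1)), -42) = Add(-42, Mul(-3, Pow(w, -1))))
Add(Add(-9478, Function('B')(Pow(2, 2))), 27396) = Add(Add(-9478, Add(-42, Mul(-3, Pow(Pow(2, 2), -1)))), 27396) = Add(Add(-9478, Add(-42, Mul(-3, Pow(4, -1)))), 27396) = Add(Add(-9478, Add(-42, Mul(-3, Rational(1, 4)))), 27396) = Add(Add(-9478, Add(-42, Rational(-3, 4))), 27396) = Add(Add(-9478, Rational(-171, 4)), 27396) = Add(Rational(-38083, 4), 27396) = Rational(71501, 4)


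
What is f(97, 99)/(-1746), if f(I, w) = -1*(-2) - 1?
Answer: -1/1746 ≈ -0.00057274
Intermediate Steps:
f(I, w) = 1 (f(I, w) = 2 - 1 = 1)
f(97, 99)/(-1746) = 1/(-1746) = 1*(-1/1746) = -1/1746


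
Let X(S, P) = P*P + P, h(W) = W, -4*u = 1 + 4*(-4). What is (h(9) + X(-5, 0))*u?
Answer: 135/4 ≈ 33.750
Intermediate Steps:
u = 15/4 (u = -(1 + 4*(-4))/4 = -(1 - 16)/4 = -¼*(-15) = 15/4 ≈ 3.7500)
X(S, P) = P + P² (X(S, P) = P² + P = P + P²)
(h(9) + X(-5, 0))*u = (9 + 0*(1 + 0))*(15/4) = (9 + 0*1)*(15/4) = (9 + 0)*(15/4) = 9*(15/4) = 135/4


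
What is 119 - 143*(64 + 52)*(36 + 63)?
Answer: -1642093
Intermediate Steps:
119 - 143*(64 + 52)*(36 + 63) = 119 - 16588*99 = 119 - 143*11484 = 119 - 1642212 = -1642093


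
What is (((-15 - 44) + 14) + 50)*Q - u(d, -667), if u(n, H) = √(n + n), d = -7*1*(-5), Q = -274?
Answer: -1370 - √70 ≈ -1378.4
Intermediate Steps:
d = 35 (d = -7*(-5) = 35)
u(n, H) = √2*√n (u(n, H) = √(2*n) = √2*√n)
(((-15 - 44) + 14) + 50)*Q - u(d, -667) = (((-15 - 44) + 14) + 50)*(-274) - √2*√35 = ((-59 + 14) + 50)*(-274) - √70 = (-45 + 50)*(-274) - √70 = 5*(-274) - √70 = -1370 - √70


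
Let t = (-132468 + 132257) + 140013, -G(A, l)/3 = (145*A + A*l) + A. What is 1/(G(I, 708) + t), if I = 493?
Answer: -1/1123264 ≈ -8.9026e-7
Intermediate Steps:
G(A, l) = -438*A - 3*A*l (G(A, l) = -3*((145*A + A*l) + A) = -3*(146*A + A*l) = -438*A - 3*A*l)
t = 139802 (t = -211 + 140013 = 139802)
1/(G(I, 708) + t) = 1/(-3*493*(146 + 708) + 139802) = 1/(-3*493*854 + 139802) = 1/(-1263066 + 139802) = 1/(-1123264) = -1/1123264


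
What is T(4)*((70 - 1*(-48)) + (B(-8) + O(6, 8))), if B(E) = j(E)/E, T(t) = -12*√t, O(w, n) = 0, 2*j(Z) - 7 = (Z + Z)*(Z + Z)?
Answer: -4875/2 ≈ -2437.5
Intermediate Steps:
j(Z) = 7/2 + 2*Z² (j(Z) = 7/2 + ((Z + Z)*(Z + Z))/2 = 7/2 + ((2*Z)*(2*Z))/2 = 7/2 + (4*Z²)/2 = 7/2 + 2*Z²)
B(E) = (7/2 + 2*E²)/E
T(4)*((70 - 1*(-48)) + (B(-8) + O(6, 8))) = (-12*√4)*((70 - 1*(-48)) + ((2*(-8) + (7/2)/(-8)) + 0)) = (-12*2)*((70 + 48) + ((-16 + (7/2)*(-⅛)) + 0)) = -24*(118 + ((-16 - 7/16) + 0)) = -24*(118 + (-263/16 + 0)) = -24*(118 - 263/16) = -24*1625/16 = -4875/2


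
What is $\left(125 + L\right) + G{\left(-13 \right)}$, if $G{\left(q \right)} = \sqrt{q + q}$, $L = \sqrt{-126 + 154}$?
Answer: $125 + 2 \sqrt{7} + i \sqrt{26} \approx 130.29 + 5.099 i$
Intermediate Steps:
$L = 2 \sqrt{7}$ ($L = \sqrt{28} = 2 \sqrt{7} \approx 5.2915$)
$G{\left(q \right)} = \sqrt{2} \sqrt{q}$ ($G{\left(q \right)} = \sqrt{2 q} = \sqrt{2} \sqrt{q}$)
$\left(125 + L\right) + G{\left(-13 \right)} = \left(125 + 2 \sqrt{7}\right) + \sqrt{2} \sqrt{-13} = \left(125 + 2 \sqrt{7}\right) + \sqrt{2} i \sqrt{13} = \left(125 + 2 \sqrt{7}\right) + i \sqrt{26} = 125 + 2 \sqrt{7} + i \sqrt{26}$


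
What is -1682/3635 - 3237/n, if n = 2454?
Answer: -5298041/2973430 ≈ -1.7818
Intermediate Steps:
-1682/3635 - 3237/n = -1682/3635 - 3237/2454 = -1682*1/3635 - 3237*1/2454 = -1682/3635 - 1079/818 = -5298041/2973430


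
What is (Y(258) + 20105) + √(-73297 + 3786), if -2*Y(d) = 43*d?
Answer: 14558 + I*√69511 ≈ 14558.0 + 263.65*I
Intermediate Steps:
Y(d) = -43*d/2
(Y(258) + 20105) + √(-73297 + 3786) = (-43/2*258 + 20105) + √(-73297 + 3786) = (-5547 + 20105) + √(-69511) = 14558 + I*√69511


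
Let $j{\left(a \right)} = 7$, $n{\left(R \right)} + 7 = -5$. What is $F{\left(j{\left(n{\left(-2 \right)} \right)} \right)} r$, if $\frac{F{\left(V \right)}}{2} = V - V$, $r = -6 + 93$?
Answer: $0$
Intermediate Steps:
$n{\left(R \right)} = -12$ ($n{\left(R \right)} = -7 - 5 = -12$)
$r = 87$
$F{\left(V \right)} = 0$ ($F{\left(V \right)} = 2 \left(V - V\right) = 2 \cdot 0 = 0$)
$F{\left(j{\left(n{\left(-2 \right)} \right)} \right)} r = 0 \cdot 87 = 0$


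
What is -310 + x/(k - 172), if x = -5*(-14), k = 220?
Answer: -7405/24 ≈ -308.54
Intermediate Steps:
x = 70
-310 + x/(k - 172) = -310 + 70/(220 - 172) = -310 + 70/48 = -310 + 70*(1/48) = -310 + 35/24 = -7405/24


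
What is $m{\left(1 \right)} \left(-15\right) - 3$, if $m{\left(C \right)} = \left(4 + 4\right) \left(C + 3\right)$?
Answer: $-483$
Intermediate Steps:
$m{\left(C \right)} = 24 + 8 C$ ($m{\left(C \right)} = 8 \left(3 + C\right) = 24 + 8 C$)
$m{\left(1 \right)} \left(-15\right) - 3 = \left(24 + 8 \cdot 1\right) \left(-15\right) - 3 = \left(24 + 8\right) \left(-15\right) - 3 = 32 \left(-15\right) - 3 = -480 - 3 = -483$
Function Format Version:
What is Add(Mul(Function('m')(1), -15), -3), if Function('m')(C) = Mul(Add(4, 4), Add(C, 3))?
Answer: -483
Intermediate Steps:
Function('m')(C) = Add(24, Mul(8, C)) (Function('m')(C) = Mul(8, Add(3, C)) = Add(24, Mul(8, C)))
Add(Mul(Function('m')(1), -15), -3) = Add(Mul(Add(24, Mul(8, 1)), -15), -3) = Add(Mul(Add(24, 8), -15), -3) = Add(Mul(32, -15), -3) = Add(-480, -3) = -483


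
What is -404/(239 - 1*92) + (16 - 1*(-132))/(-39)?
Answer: -4168/637 ≈ -6.5432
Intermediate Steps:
-404/(239 - 1*92) + (16 - 1*(-132))/(-39) = -404/(239 - 92) + (16 + 132)*(-1/39) = -404/147 + 148*(-1/39) = -404*1/147 - 148/39 = -404/147 - 148/39 = -4168/637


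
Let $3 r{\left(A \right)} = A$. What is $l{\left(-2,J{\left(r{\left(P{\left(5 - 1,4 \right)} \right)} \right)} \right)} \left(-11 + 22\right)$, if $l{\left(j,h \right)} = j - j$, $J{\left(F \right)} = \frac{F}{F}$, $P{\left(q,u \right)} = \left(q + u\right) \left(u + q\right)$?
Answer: $0$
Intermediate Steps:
$P{\left(q,u \right)} = \left(q + u\right)^{2}$ ($P{\left(q,u \right)} = \left(q + u\right) \left(q + u\right) = \left(q + u\right)^{2}$)
$r{\left(A \right)} = \frac{A}{3}$
$J{\left(F \right)} = 1$
$l{\left(j,h \right)} = 0$
$l{\left(-2,J{\left(r{\left(P{\left(5 - 1,4 \right)} \right)} \right)} \right)} \left(-11 + 22\right) = 0 \left(-11 + 22\right) = 0 \cdot 11 = 0$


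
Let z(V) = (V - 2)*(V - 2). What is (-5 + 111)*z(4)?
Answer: 424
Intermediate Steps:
z(V) = (-2 + V)² (z(V) = (-2 + V)*(-2 + V) = (-2 + V)²)
(-5 + 111)*z(4) = (-5 + 111)*(-2 + 4)² = 106*2² = 106*4 = 424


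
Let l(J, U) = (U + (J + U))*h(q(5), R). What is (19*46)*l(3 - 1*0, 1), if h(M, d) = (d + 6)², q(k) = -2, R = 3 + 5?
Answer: 856520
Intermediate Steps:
R = 8
h(M, d) = (6 + d)²
l(J, U) = 196*J + 392*U (l(J, U) = (U + (J + U))*(6 + 8)² = (J + 2*U)*14² = (J + 2*U)*196 = 196*J + 392*U)
(19*46)*l(3 - 1*0, 1) = (19*46)*(196*(3 - 1*0) + 392*1) = 874*(196*(3 + 0) + 392) = 874*(196*3 + 392) = 874*(588 + 392) = 874*980 = 856520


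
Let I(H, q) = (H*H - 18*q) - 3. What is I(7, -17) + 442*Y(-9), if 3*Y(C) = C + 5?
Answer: -712/3 ≈ -237.33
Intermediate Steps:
Y(C) = 5/3 + C/3 (Y(C) = (C + 5)/3 = (5 + C)/3 = 5/3 + C/3)
I(H, q) = -3 + H² - 18*q (I(H, q) = (H² - 18*q) - 3 = -3 + H² - 18*q)
I(7, -17) + 442*Y(-9) = (-3 + 7² - 18*(-17)) + 442*(5/3 + (⅓)*(-9)) = (-3 + 49 + 306) + 442*(5/3 - 3) = 352 + 442*(-4/3) = 352 - 1768/3 = -712/3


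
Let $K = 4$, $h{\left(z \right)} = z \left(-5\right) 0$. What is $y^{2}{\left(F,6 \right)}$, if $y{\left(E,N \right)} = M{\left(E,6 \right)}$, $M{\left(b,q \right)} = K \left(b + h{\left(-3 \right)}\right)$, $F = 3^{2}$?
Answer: $1296$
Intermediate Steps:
$h{\left(z \right)} = 0$ ($h{\left(z \right)} = - 5 z 0 = 0$)
$F = 9$
$M{\left(b,q \right)} = 4 b$ ($M{\left(b,q \right)} = 4 \left(b + 0\right) = 4 b$)
$y{\left(E,N \right)} = 4 E$
$y^{2}{\left(F,6 \right)} = \left(4 \cdot 9\right)^{2} = 36^{2} = 1296$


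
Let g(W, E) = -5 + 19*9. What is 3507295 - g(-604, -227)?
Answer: 3507129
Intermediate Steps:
g(W, E) = 166 (g(W, E) = -5 + 171 = 166)
3507295 - g(-604, -227) = 3507295 - 1*166 = 3507295 - 166 = 3507129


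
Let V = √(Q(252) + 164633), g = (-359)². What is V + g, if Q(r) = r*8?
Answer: 128881 + 7*√3401 ≈ 1.2929e+5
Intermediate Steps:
Q(r) = 8*r
g = 128881
V = 7*√3401 (V = √(8*252 + 164633) = √(2016 + 164633) = √166649 = 7*√3401 ≈ 408.23)
V + g = 7*√3401 + 128881 = 128881 + 7*√3401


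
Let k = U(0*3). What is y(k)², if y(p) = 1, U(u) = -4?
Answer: 1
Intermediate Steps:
k = -4
y(k)² = 1² = 1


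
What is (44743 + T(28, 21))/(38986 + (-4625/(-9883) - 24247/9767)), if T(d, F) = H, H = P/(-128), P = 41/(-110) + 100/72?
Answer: 273646674424948997/238424778448243200 ≈ 1.1477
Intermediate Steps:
P = 503/495 (P = 41*(-1/110) + 100*(1/72) = -41/110 + 25/18 = 503/495 ≈ 1.0162)
H = -503/63360 (H = (503/495)/(-128) = (503/495)*(-1/128) = -503/63360 ≈ -0.0079388)
T(d, F) = -503/63360
(44743 + T(28, 21))/(38986 + (-4625/(-9883) - 24247/9767)) = (44743 - 503/63360)/(38986 + (-4625/(-9883) - 24247/9767)) = 2834915977/(63360*(38986 + (-4625*(-1/9883) - 24247*1/9767))) = 2834915977/(63360*(38986 + (4625/9883 - 24247/9767))) = 2834915977/(63360*(38986 - 194460726/96527261)) = 2834915977/(63360*(3763017336620/96527261)) = (2834915977/63360)*(96527261/3763017336620) = 273646674424948997/238424778448243200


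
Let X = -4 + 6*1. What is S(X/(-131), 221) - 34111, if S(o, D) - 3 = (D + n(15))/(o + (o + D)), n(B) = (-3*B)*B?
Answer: -987383750/28947 ≈ -34110.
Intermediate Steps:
X = 2 (X = -4 + 6 = 2)
n(B) = -3*B²
S(o, D) = 3 + (-675 + D)/(D + 2*o) (S(o, D) = 3 + (D - 3*15²)/(o + (o + D)) = 3 + (D - 3*225)/(o + (D + o)) = 3 + (D - 675)/(D + 2*o) = 3 + (-675 + D)/(D + 2*o))
S(X/(-131), 221) - 34111 = (-675 + 4*221 + 6*(2/(-131)))/(221 + 2*(2/(-131))) - 34111 = (-675 + 884 + 6*(2*(-1/131)))/(221 + 2*(2*(-1/131))) - 34111 = (-675 + 884 + 6*(-2/131))/(221 + 2*(-2/131)) - 34111 = (-675 + 884 - 12/131)/(221 - 4/131) - 34111 = (27367/131)/(28947/131) - 34111 = (131/28947)*(27367/131) - 34111 = 27367/28947 - 34111 = -987383750/28947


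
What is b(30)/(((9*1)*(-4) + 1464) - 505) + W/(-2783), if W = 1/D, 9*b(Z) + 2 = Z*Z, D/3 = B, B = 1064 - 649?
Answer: 1037137841/9594128115 ≈ 0.10810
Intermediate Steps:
B = 415
D = 1245 (D = 3*415 = 1245)
b(Z) = -2/9 + Z²/9 (b(Z) = -2/9 + (Z*Z)/9 = -2/9 + Z²/9)
W = 1/1245 ≈ 0.00080321
b(30)/(((9*1)*(-4) + 1464) - 505) + W/(-2783) = (-2/9 + (⅑)*30²)/(((9*1)*(-4) + 1464) - 505) + (1/1245)/(-2783) = (-2/9 + (⅑)*900)/((9*(-4) + 1464) - 505) + (1/1245)*(-1/2783) = (-2/9 + 100)/((-36 + 1464) - 505) - 1/3464835 = 898/(9*(1428 - 505)) - 1/3464835 = (898/9)/923 - 1/3464835 = (898/9)*(1/923) - 1/3464835 = 898/8307 - 1/3464835 = 1037137841/9594128115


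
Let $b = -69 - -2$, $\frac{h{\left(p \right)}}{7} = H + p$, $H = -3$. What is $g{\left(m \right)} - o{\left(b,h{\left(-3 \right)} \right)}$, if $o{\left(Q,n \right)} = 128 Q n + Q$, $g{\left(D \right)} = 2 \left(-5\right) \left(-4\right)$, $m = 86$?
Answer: $-360085$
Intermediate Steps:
$h{\left(p \right)} = -21 + 7 p$ ($h{\left(p \right)} = 7 \left(-3 + p\right) = -21 + 7 p$)
$g{\left(D \right)} = 40$ ($g{\left(D \right)} = \left(-10\right) \left(-4\right) = 40$)
$b = -67$ ($b = -69 + 2 = -67$)
$o{\left(Q,n \right)} = Q + 128 Q n$ ($o{\left(Q,n \right)} = 128 Q n + Q = Q + 128 Q n$)
$g{\left(m \right)} - o{\left(b,h{\left(-3 \right)} \right)} = 40 - - 67 \left(1 + 128 \left(-21 + 7 \left(-3\right)\right)\right) = 40 - - 67 \left(1 + 128 \left(-21 - 21\right)\right) = 40 - - 67 \left(1 + 128 \left(-42\right)\right) = 40 - - 67 \left(1 - 5376\right) = 40 - \left(-67\right) \left(-5375\right) = 40 - 360125 = -360085$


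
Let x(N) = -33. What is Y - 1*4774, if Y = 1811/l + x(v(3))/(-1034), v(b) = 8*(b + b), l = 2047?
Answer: -918427157/192418 ≈ -4773.1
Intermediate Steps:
v(b) = 16*b (v(b) = 8*(2*b) = 16*b)
Y = 176375/192418 (Y = 1811/2047 - 33/(-1034) = 1811*(1/2047) - 33*(-1/1034) = 1811/2047 + 3/94 = 176375/192418 ≈ 0.91662)
Y - 1*4774 = 176375/192418 - 1*4774 = 176375/192418 - 4774 = -918427157/192418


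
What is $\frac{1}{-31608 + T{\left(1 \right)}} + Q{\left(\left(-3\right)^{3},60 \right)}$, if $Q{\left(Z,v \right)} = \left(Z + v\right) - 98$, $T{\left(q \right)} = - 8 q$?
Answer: $- \frac{2055041}{31616} \approx -65.0$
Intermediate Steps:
$Q{\left(Z,v \right)} = -98 + Z + v$
$\frac{1}{-31608 + T{\left(1 \right)}} + Q{\left(\left(-3\right)^{3},60 \right)} = \frac{1}{-31608 - 8} + \left(-98 + \left(-3\right)^{3} + 60\right) = \frac{1}{-31608 - 8} - 65 = \frac{1}{-31616} - 65 = - \frac{1}{31616} - 65 = - \frac{2055041}{31616}$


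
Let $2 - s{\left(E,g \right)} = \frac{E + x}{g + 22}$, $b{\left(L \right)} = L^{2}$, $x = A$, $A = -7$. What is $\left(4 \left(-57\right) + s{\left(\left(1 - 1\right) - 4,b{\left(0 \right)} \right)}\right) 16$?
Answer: $-3608$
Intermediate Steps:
$x = -7$
$s{\left(E,g \right)} = 2 - \frac{-7 + E}{22 + g}$ ($s{\left(E,g \right)} = 2 - \frac{E - 7}{g + 22} = 2 - \frac{-7 + E}{22 + g}$)
$\left(4 \left(-57\right) + s{\left(\left(1 - 1\right) - 4,b{\left(0 \right)} \right)}\right) 16 = \left(4 \left(-57\right) + \frac{51 - \left(\left(1 - 1\right) - 4\right) + 2 \cdot 0^{2}}{22 + 0^{2}}\right) 16 = \left(-228 + \frac{51 - \left(0 - 4\right) + 2 \cdot 0}{22 + 0}\right) 16 = \left(-228 + \frac{51 - -4 + 0}{22}\right) 16 = \left(-228 + \frac{51 + 4 + 0}{22}\right) 16 = \left(-228 + \frac{1}{22} \cdot 55\right) 16 = \left(-228 + \frac{5}{2}\right) 16 = \left(- \frac{451}{2}\right) 16 = -3608$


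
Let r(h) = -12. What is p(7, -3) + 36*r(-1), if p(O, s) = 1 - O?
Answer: -438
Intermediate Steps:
p(7, -3) + 36*r(-1) = (1 - 1*7) + 36*(-12) = (1 - 7) - 432 = -6 - 432 = -438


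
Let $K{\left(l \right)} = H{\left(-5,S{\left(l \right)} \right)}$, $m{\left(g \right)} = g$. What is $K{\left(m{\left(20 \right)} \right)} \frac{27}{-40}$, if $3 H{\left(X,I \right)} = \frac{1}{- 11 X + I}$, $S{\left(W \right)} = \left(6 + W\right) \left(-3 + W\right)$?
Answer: $- \frac{9}{19880} \approx -0.00045272$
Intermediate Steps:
$S{\left(W \right)} = \left(-3 + W\right) \left(6 + W\right)$
$H{\left(X,I \right)} = \frac{1}{3 \left(I - 11 X\right)}$ ($H{\left(X,I \right)} = \frac{1}{3 \left(- 11 X + I\right)} = \frac{1}{3 \left(I - 11 X\right)}$)
$K{\left(l \right)} = \frac{1}{3 \left(37 + l^{2} + 3 l\right)}$ ($K{\left(l \right)} = \frac{1}{3 \left(\left(-18 + l^{2} + 3 l\right) - -55\right)} = \frac{1}{3 \left(\left(-18 + l^{2} + 3 l\right) + 55\right)} = \frac{1}{3 \left(37 + l^{2} + 3 l\right)}$)
$K{\left(m{\left(20 \right)} \right)} \frac{27}{-40} = \frac{1}{3 \left(37 + 20^{2} + 3 \cdot 20\right)} \frac{27}{-40} = \frac{1}{3 \left(37 + 400 + 60\right)} 27 \left(- \frac{1}{40}\right) = \frac{1}{3 \cdot 497} \left(- \frac{27}{40}\right) = \frac{1}{3} \cdot \frac{1}{497} \left(- \frac{27}{40}\right) = \frac{1}{1491} \left(- \frac{27}{40}\right) = - \frac{9}{19880}$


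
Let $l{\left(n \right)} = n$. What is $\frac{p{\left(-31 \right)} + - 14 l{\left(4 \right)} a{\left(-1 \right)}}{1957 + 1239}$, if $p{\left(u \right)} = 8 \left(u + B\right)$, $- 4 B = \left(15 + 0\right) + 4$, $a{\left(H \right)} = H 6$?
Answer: $\frac{25}{1598} \approx 0.015645$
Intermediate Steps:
$a{\left(H \right)} = 6 H$
$B = - \frac{19}{4}$ ($B = - \frac{\left(15 + 0\right) + 4}{4} = - \frac{15 + 4}{4} = \left(- \frac{1}{4}\right) 19 = - \frac{19}{4} \approx -4.75$)
$p{\left(u \right)} = -38 + 8 u$ ($p{\left(u \right)} = 8 \left(u - \frac{19}{4}\right) = 8 \left(- \frac{19}{4} + u\right) = -38 + 8 u$)
$\frac{p{\left(-31 \right)} + - 14 l{\left(4 \right)} a{\left(-1 \right)}}{1957 + 1239} = \frac{\left(-38 + 8 \left(-31\right)\right) + \left(-14\right) 4 \cdot 6 \left(-1\right)}{1957 + 1239} = \frac{\left(-38 - 248\right) - -336}{3196} = \left(-286 + 336\right) \frac{1}{3196} = 50 \cdot \frac{1}{3196} = \frac{25}{1598}$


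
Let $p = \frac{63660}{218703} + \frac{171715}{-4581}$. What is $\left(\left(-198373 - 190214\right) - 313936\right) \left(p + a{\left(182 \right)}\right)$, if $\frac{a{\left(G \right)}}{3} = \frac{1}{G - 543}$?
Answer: $\frac{3150800176337436874}{120559372641} \approx 2.6135 \cdot 10^{7}$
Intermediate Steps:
$p = - \frac{12420986395}{333959481}$ ($p = 63660 \cdot \frac{1}{218703} + 171715 \left(- \frac{1}{4581}\right) = \frac{21220}{72901} - \frac{171715}{4581} = - \frac{12420986395}{333959481} \approx -37.193$)
$a{\left(G \right)} = \frac{3}{-543 + G}$ ($a{\left(G \right)} = \frac{3}{G - 543} = \frac{3}{-543 + G}$)
$\left(\left(-198373 - 190214\right) - 313936\right) \left(p + a{\left(182 \right)}\right) = \left(\left(-198373 - 190214\right) - 313936\right) \left(- \frac{12420986395}{333959481} + \frac{3}{-543 + 182}\right) = \left(\left(-198373 - 190214\right) - 313936\right) \left(- \frac{12420986395}{333959481} + \frac{3}{-361}\right) = \left(-388587 - 313936\right) \left(- \frac{12420986395}{333959481} + 3 \left(- \frac{1}{361}\right)\right) = - 702523 \left(- \frac{12420986395}{333959481} - \frac{3}{361}\right) = \left(-702523\right) \left(- \frac{4484977967038}{120559372641}\right) = \frac{3150800176337436874}{120559372641}$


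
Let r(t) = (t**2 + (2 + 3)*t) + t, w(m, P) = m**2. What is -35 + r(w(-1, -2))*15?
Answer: 70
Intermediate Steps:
r(t) = t**2 + 6*t (r(t) = (t**2 + 5*t) + t = t**2 + 6*t)
-35 + r(w(-1, -2))*15 = -35 + ((-1)**2*(6 + (-1)**2))*15 = -35 + (1*(6 + 1))*15 = -35 + (1*7)*15 = -35 + 7*15 = -35 + 105 = 70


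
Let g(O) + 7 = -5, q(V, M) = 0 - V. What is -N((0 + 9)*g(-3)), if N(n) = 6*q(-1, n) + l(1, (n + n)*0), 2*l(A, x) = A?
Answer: -13/2 ≈ -6.5000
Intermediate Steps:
q(V, M) = -V
g(O) = -12 (g(O) = -7 - 5 = -12)
l(A, x) = A/2
N(n) = 13/2 (N(n) = 6*(-1*(-1)) + (½)*1 = 6*1 + ½ = 6 + ½ = 13/2)
-N((0 + 9)*g(-3)) = -1*13/2 = -13/2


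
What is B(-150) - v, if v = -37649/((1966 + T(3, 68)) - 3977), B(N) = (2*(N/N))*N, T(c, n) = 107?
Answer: -608849/1904 ≈ -319.77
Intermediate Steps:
B(N) = 2*N (B(N) = (2*1)*N = 2*N)
v = 37649/1904 (v = -37649/((1966 + 107) - 3977) = -37649/(2073 - 3977) = -37649/(-1904) = -37649*(-1/1904) = 37649/1904 ≈ 19.774)
B(-150) - v = 2*(-150) - 1*37649/1904 = -300 - 37649/1904 = -608849/1904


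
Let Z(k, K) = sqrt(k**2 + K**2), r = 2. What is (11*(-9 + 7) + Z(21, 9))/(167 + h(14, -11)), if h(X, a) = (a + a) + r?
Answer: -22/147 + sqrt(58)/49 ≈ 0.0057641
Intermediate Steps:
h(X, a) = 2 + 2*a (h(X, a) = (a + a) + 2 = 2*a + 2 = 2 + 2*a)
Z(k, K) = sqrt(K**2 + k**2)
(11*(-9 + 7) + Z(21, 9))/(167 + h(14, -11)) = (11*(-9 + 7) + sqrt(9**2 + 21**2))/(167 + (2 + 2*(-11))) = (11*(-2) + sqrt(81 + 441))/(167 + (2 - 22)) = (-22 + sqrt(522))/(167 - 20) = (-22 + 3*sqrt(58))/147 = (-22 + 3*sqrt(58))*(1/147) = -22/147 + sqrt(58)/49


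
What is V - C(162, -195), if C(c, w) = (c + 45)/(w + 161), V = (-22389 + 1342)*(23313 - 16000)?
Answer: -5233167967/34 ≈ -1.5392e+8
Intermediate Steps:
V = -153916711 (V = -21047*7313 = -153916711)
C(c, w) = (45 + c)/(161 + w)
V - C(162, -195) = -153916711 - (45 + 162)/(161 - 195) = -153916711 - 207/(-34) = -153916711 - (-1)*207/34 = -153916711 - 1*(-207/34) = -153916711 + 207/34 = -5233167967/34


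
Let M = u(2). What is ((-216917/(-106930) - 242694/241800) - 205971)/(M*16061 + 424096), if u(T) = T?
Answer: -88758208836547/196597064682200 ≈ -0.45147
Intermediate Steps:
M = 2
((-216917/(-106930) - 242694/241800) - 205971)/(M*16061 + 424096) = ((-216917/(-106930) - 242694/241800) - 205971)/(2*16061 + 424096) = ((-216917*(-1/106930) - 242694*1/241800) - 205971)/(32122 + 424096) = ((216917/106930 - 40449/40300) - 205971)/456218 = (441654353/430927900 - 205971)*(1/456218) = -88758208836547/430927900*1/456218 = -88758208836547/196597064682200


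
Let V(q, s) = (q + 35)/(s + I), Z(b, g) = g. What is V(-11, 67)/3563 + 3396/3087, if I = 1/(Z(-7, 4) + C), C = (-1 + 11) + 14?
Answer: 1081603660/983099397 ≈ 1.1002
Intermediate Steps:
C = 24 (C = 10 + 14 = 24)
I = 1/28 (I = 1/(4 + 24) = 1/28 ≈ 0.035714)
V(q, s) = (35 + q)/(1/28 + s) (V(q, s) = (q + 35)/(s + 1/28) = (35 + q)/(1/28 + s))
V(-11, 67)/3563 + 3396/3087 = (28*(35 - 11)/(1 + 28*67))/3563 + 3396/3087 = (28*24/(1 + 1876))*(1/3563) + 3396*(1/3087) = (28*24/1877)*(1/3563) + 1132/1029 = (28*(1/1877)*24)*(1/3563) + 1132/1029 = (672/1877)*(1/3563) + 1132/1029 = 96/955393 + 1132/1029 = 1081603660/983099397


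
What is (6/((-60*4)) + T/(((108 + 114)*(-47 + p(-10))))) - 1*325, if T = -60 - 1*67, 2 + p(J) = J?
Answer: -85141009/261960 ≈ -325.02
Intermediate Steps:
p(J) = -2 + J
T = -127 (T = -60 - 67 = -127)
(6/((-60*4)) + T/(((108 + 114)*(-47 + p(-10))))) - 1*325 = (6/((-60*4)) - 127*1/((-47 + (-2 - 10))*(108 + 114))) - 1*325 = (6/(-240) - 127*1/(222*(-47 - 12))) - 325 = (6*(-1/240) - 127/(222*(-59))) - 325 = (-1/40 - 127/(-13098)) - 325 = (-1/40 - 127*(-1/13098)) - 325 = (-1/40 + 127/13098) - 325 = -4009/261960 - 325 = -85141009/261960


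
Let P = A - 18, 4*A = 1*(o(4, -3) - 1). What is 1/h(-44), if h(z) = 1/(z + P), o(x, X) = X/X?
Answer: -62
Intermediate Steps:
o(x, X) = 1
A = 0 (A = (1*(1 - 1))/4 = (1*0)/4 = (1/4)*0 = 0)
P = -18 (P = 0 - 18 = -18)
h(z) = 1/(-18 + z) (h(z) = 1/(z - 18) = 1/(-18 + z))
1/h(-44) = 1/(1/(-18 - 44)) = 1/(1/(-62)) = 1/(-1/62) = -62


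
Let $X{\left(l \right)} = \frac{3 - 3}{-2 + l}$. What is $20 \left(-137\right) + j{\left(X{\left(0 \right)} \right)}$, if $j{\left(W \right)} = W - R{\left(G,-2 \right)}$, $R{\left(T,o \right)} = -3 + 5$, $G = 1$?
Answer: $-2742$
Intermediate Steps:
$R{\left(T,o \right)} = 2$
$X{\left(l \right)} = 0$ ($X{\left(l \right)} = \frac{0}{-2 + l} = 0$)
$j{\left(W \right)} = -2 + W$ ($j{\left(W \right)} = W - 2 = -2 + W$)
$20 \left(-137\right) + j{\left(X{\left(0 \right)} \right)} = 20 \left(-137\right) + \left(-2 + 0\right) = -2740 - 2 = -2742$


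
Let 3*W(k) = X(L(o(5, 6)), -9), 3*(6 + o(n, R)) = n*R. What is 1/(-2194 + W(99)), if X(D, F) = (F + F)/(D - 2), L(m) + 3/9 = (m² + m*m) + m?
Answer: -101/221612 ≈ -0.00045575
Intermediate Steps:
o(n, R) = -6 + R*n/3 (o(n, R) = -6 + (n*R)/3 = -6 + (R*n)/3 = -6 + R*n/3)
L(m) = -⅓ + m + 2*m² (L(m) = -⅓ + ((m² + m*m) + m) = -⅓ + ((m² + m²) + m) = -⅓ + (2*m² + m) = -⅓ + (m + 2*m²) = -⅓ + m + 2*m²)
X(D, F) = 2*F/(-2 + D) (X(D, F) = (2*F)/(-2 + D) = 2*F/(-2 + D))
W(k) = -18/101 (W(k) = (2*(-9)/(-2 + (-⅓ + (-6 + (⅓)*6*5) + 2*(-6 + (⅓)*6*5)²)))/3 = (2*(-9)/(-2 + (-⅓ + (-6 + 10) + 2*(-6 + 10)²)))/3 = (2*(-9)/(-2 + (-⅓ + 4 + 2*4²)))/3 = (2*(-9)/(-2 + (-⅓ + 4 + 2*16)))/3 = (2*(-9)/(-2 + (-⅓ + 4 + 32)))/3 = (2*(-9)/(-2 + 107/3))/3 = (2*(-9)/(101/3))/3 = (2*(-9)*(3/101))/3 = (⅓)*(-54/101) = -18/101)
1/(-2194 + W(99)) = 1/(-2194 - 18/101) = 1/(-221612/101) = -101/221612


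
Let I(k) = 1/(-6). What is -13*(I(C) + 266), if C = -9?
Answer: -20735/6 ≈ -3455.8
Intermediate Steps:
I(k) = -1/6
-13*(I(C) + 266) = -13*(-1/6 + 266) = -13*1595/6 = -20735/6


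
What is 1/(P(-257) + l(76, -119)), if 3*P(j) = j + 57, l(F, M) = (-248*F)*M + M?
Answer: 3/6728179 ≈ 4.4589e-7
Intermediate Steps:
l(F, M) = M - 248*F*M (l(F, M) = -248*F*M + M = M - 248*F*M)
P(j) = 19 + j/3 (P(j) = (j + 57)/3 = (57 + j)/3 = 19 + j/3)
1/(P(-257) + l(76, -119)) = 1/((19 + (⅓)*(-257)) - 119*(1 - 248*76)) = 1/((19 - 257/3) - 119*(1 - 18848)) = 1/(-200/3 - 119*(-18847)) = 1/(-200/3 + 2242793) = 1/(6728179/3) = 3/6728179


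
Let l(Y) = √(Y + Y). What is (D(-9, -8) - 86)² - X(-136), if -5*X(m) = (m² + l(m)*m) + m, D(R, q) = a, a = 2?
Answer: 10728 - 544*I*√17/5 ≈ 10728.0 - 448.59*I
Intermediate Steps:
D(R, q) = 2
l(Y) = √2*√Y (l(Y) = √(2*Y) = √2*√Y)
X(m) = -m/5 - m²/5 - √2*m^(3/2)/5 (X(m) = -((m² + (√2*√m)*m) + m)/5 = -((m² + √2*m^(3/2)) + m)/5 = -(m + m² + √2*m^(3/2))/5 = -m/5 - m²/5 - √2*m^(3/2)/5)
(D(-9, -8) - 86)² - X(-136) = (2 - 86)² - (-1)*(-136)*(1 - 136 + √2*√(-136))/5 = (-84)² - (-1)*(-136)*(1 - 136 + √2*(2*I*√34))/5 = 7056 - (-1)*(-136)*(1 - 136 + 4*I*√17)/5 = 7056 - (-1)*(-136)*(-135 + 4*I*√17)/5 = 7056 - (-3672 + 544*I*√17/5) = 7056 + (3672 - 544*I*√17/5) = 10728 - 544*I*√17/5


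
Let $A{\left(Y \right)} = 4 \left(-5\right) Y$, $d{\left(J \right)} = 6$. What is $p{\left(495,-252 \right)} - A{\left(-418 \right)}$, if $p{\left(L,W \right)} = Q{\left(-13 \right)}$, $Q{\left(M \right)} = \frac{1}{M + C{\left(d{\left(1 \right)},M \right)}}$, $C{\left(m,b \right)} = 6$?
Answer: $- \frac{58521}{7} \approx -8360.1$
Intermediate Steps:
$Q{\left(M \right)} = \frac{1}{6 + M}$ ($Q{\left(M \right)} = \frac{1}{M + 6} = \frac{1}{6 + M}$)
$p{\left(L,W \right)} = - \frac{1}{7}$ ($p{\left(L,W \right)} = \frac{1}{6 - 13} = \frac{1}{-7} = - \frac{1}{7}$)
$A{\left(Y \right)} = - 20 Y$
$p{\left(495,-252 \right)} - A{\left(-418 \right)} = - \frac{1}{7} - \left(-20\right) \left(-418\right) = - \frac{1}{7} - 8360 = - \frac{58521}{7}$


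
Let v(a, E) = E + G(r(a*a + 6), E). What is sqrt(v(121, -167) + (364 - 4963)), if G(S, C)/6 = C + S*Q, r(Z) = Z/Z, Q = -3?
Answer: I*sqrt(5786) ≈ 76.066*I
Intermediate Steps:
r(Z) = 1
G(S, C) = -18*S + 6*C (G(S, C) = 6*(C + S*(-3)) = 6*(C - 3*S) = -18*S + 6*C)
v(a, E) = -18 + 7*E (v(a, E) = E + (-18*1 + 6*E) = E + (-18 + 6*E) = -18 + 7*E)
sqrt(v(121, -167) + (364 - 4963)) = sqrt((-18 + 7*(-167)) + (364 - 4963)) = sqrt((-18 - 1169) - 4599) = sqrt(-1187 - 4599) = sqrt(-5786) = I*sqrt(5786)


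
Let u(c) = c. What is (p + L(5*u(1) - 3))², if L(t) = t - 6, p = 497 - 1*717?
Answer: 50176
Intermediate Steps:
p = -220 (p = 497 - 717 = -220)
L(t) = -6 + t
(p + L(5*u(1) - 3))² = (-220 + (-6 + (5*1 - 3)))² = (-220 + (-6 + (5 - 3)))² = (-220 + (-6 + 2))² = (-220 - 4)² = (-224)² = 50176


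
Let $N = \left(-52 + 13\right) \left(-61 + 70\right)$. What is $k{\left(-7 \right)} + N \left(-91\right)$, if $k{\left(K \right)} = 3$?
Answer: $31944$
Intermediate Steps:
$N = -351$ ($N = \left(-39\right) 9 = -351$)
$k{\left(-7 \right)} + N \left(-91\right) = 3 - -31941 = 3 + 31941 = 31944$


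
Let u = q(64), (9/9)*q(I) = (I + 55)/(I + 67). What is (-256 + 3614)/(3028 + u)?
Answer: 439898/396787 ≈ 1.1087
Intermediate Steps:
q(I) = (55 + I)/(67 + I) (q(I) = (I + 55)/(I + 67) = (55 + I)/(67 + I))
u = 119/131 (u = (55 + 64)/(67 + 64) = 119/131 ≈ 0.90840)
(-256 + 3614)/(3028 + u) = (-256 + 3614)/(3028 + 119/131) = 3358/(396787/131) = 3358*(131/396787) = 439898/396787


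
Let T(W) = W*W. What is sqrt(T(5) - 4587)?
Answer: I*sqrt(4562) ≈ 67.543*I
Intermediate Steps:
T(W) = W**2
sqrt(T(5) - 4587) = sqrt(5**2 - 4587) = sqrt(25 - 4587) = sqrt(-4562) = I*sqrt(4562)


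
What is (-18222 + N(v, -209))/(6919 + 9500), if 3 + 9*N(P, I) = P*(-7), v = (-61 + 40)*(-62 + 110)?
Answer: -52315/49257 ≈ -1.0621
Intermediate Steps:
v = -1008 (v = -21*48 = -1008)
N(P, I) = -⅓ - 7*P/9 (N(P, I) = -⅓ + (P*(-7))/9 = -⅓ + (-7*P)/9 = -⅓ - 7*P/9)
(-18222 + N(v, -209))/(6919 + 9500) = (-18222 + (-⅓ - 7/9*(-1008)))/(6919 + 9500) = (-18222 + (-⅓ + 784))/16419 = (-18222 + 2351/3)*(1/16419) = -52315/3*1/16419 = -52315/49257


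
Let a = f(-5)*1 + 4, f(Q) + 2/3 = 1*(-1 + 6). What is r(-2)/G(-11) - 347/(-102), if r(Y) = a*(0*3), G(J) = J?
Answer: 347/102 ≈ 3.4020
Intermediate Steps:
f(Q) = 13/3 (f(Q) = -2/3 + 1*(-1 + 6) = -2/3 + 1*5 = -2/3 + 5 = 13/3)
a = 25/3 (a = (13/3)*1 + 4 = 13/3 + 4 = 25/3 ≈ 8.3333)
r(Y) = 0 (r(Y) = 25*(0*3)/3 = (25/3)*0 = 0)
r(-2)/G(-11) - 347/(-102) = 0/(-11) - 347/(-102) = 0*(-1/11) - 347*(-1/102) = 0 + 347/102 = 347/102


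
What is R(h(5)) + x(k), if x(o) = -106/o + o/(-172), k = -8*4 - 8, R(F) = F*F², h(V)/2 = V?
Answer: 862479/860 ≈ 1002.9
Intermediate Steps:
h(V) = 2*V
R(F) = F³
k = -40 (k = -32 - 8 = -40)
x(o) = -106/o - o/172 (x(o) = -106/o + o*(-1/172) = -106/o - o/172)
R(h(5)) + x(k) = (2*5)³ + (-106/(-40) - 1/172*(-40)) = 10³ + (-106*(-1/40) + 10/43) = 1000 + (53/20 + 10/43) = 1000 + 2479/860 = 862479/860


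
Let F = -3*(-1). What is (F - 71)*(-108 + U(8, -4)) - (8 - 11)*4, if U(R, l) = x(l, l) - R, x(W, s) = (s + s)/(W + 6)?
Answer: 8172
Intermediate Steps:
x(W, s) = 2*s/(6 + W) (x(W, s) = (2*s)/(6 + W) = 2*s/(6 + W))
U(R, l) = -R + 2*l/(6 + l) (U(R, l) = 2*l/(6 + l) - R = -R + 2*l/(6 + l))
F = 3
(F - 71)*(-108 + U(8, -4)) - (8 - 11)*4 = (3 - 71)*(-108 + (2*(-4) - 1*8*(6 - 4))/(6 - 4)) - (8 - 11)*4 = -68*(-108 + (-8 - 1*8*2)/2) - (-3)*4 = -68*(-108 + (-8 - 16)/2) - 1*(-12) = -68*(-108 + (1/2)*(-24)) + 12 = -68*(-108 - 12) + 12 = -68*(-120) + 12 = 8160 + 12 = 8172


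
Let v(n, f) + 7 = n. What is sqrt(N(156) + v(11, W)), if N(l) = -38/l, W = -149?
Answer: sqrt(22854)/78 ≈ 1.9381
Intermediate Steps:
v(n, f) = -7 + n
sqrt(N(156) + v(11, W)) = sqrt(-38/156 + (-7 + 11)) = sqrt(-38*1/156 + 4) = sqrt(-19/78 + 4) = sqrt(293/78) = sqrt(22854)/78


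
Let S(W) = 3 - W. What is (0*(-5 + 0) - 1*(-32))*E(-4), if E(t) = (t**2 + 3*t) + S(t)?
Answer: 352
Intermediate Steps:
E(t) = 3 + t**2 + 2*t (E(t) = (t**2 + 3*t) + (3 - t) = 3 + t**2 + 2*t)
(0*(-5 + 0) - 1*(-32))*E(-4) = (0*(-5 + 0) - 1*(-32))*(3 + (-4)**2 + 2*(-4)) = (0*(-5) + 32)*(3 + 16 - 8) = (0 + 32)*11 = 32*11 = 352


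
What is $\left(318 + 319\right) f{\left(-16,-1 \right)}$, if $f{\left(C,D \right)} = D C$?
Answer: $10192$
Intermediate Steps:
$f{\left(C,D \right)} = C D$
$\left(318 + 319\right) f{\left(-16,-1 \right)} = \left(318 + 319\right) \left(\left(-16\right) \left(-1\right)\right) = 637 \cdot 16 = 10192$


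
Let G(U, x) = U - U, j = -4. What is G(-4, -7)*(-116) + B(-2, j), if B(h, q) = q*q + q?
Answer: 12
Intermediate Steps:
G(U, x) = 0
B(h, q) = q + q**2 (B(h, q) = q**2 + q = q + q**2)
G(-4, -7)*(-116) + B(-2, j) = 0*(-116) - 4*(1 - 4) = 0 - 4*(-3) = 0 + 12 = 12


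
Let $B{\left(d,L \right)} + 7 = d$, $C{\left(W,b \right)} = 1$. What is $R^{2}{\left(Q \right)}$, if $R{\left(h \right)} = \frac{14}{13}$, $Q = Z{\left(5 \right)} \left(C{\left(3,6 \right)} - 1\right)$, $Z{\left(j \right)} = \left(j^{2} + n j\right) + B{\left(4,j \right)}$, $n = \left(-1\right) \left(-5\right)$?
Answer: $\frac{196}{169} \approx 1.1598$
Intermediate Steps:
$B{\left(d,L \right)} = -7 + d$
$n = 5$
$Z{\left(j \right)} = -3 + j^{2} + 5 j$ ($Z{\left(j \right)} = \left(j^{2} + 5 j\right) + \left(-7 + 4\right) = \left(j^{2} + 5 j\right) - 3 = -3 + j^{2} + 5 j$)
$Q = 0$ ($Q = \left(-3 + 5^{2} + 5 \cdot 5\right) \left(1 - 1\right) = \left(-3 + 25 + 25\right) 0 = 47 \cdot 0 = 0$)
$R{\left(h \right)} = \frac{14}{13}$ ($R{\left(h \right)} = 14 \cdot \frac{1}{13} = \frac{14}{13}$)
$R^{2}{\left(Q \right)} = \left(\frac{14}{13}\right)^{2} = \frac{196}{169}$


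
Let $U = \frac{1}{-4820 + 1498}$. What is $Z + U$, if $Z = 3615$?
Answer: $\frac{12009029}{3322} \approx 3615.0$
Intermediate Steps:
$U = - \frac{1}{3322}$ ($U = \frac{1}{-3322} = - \frac{1}{3322} \approx -0.00030102$)
$Z + U = 3615 - \frac{1}{3322} = \frac{12009029}{3322}$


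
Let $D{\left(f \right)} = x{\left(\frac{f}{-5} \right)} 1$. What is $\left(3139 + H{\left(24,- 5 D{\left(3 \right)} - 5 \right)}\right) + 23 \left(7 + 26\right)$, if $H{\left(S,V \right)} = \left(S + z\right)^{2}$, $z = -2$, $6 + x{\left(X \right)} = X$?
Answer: $4382$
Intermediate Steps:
$x{\left(X \right)} = -6 + X$
$D{\left(f \right)} = -6 - \frac{f}{5}$ ($D{\left(f \right)} = \left(-6 + \frac{f}{-5}\right) 1 = \left(-6 + f \left(- \frac{1}{5}\right)\right) 1 = \left(-6 - \frac{f}{5}\right) 1 = -6 - \frac{f}{5}$)
$H{\left(S,V \right)} = \left(-2 + S\right)^{2}$ ($H{\left(S,V \right)} = \left(S - 2\right)^{2} = \left(-2 + S\right)^{2}$)
$\left(3139 + H{\left(24,- 5 D{\left(3 \right)} - 5 \right)}\right) + 23 \left(7 + 26\right) = \left(3139 + \left(-2 + 24\right)^{2}\right) + 23 \left(7 + 26\right) = \left(3139 + 22^{2}\right) + 23 \cdot 33 = \left(3139 + 484\right) + 759 = 3623 + 759 = 4382$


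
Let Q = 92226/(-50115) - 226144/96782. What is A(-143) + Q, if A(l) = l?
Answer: -118973650547/808371655 ≈ -147.18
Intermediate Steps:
Q = -3376503882/808371655 (Q = 92226*(-1/50115) - 226144*1/96782 = -30742/16705 - 113072/48391 = -3376503882/808371655 ≈ -4.1769)
A(-143) + Q = -143 - 3376503882/808371655 = -118973650547/808371655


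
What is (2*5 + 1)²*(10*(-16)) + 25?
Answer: -19335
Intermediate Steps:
(2*5 + 1)²*(10*(-16)) + 25 = (10 + 1)²*(-160) + 25 = 11²*(-160) + 25 = 121*(-160) + 25 = -19360 + 25 = -19335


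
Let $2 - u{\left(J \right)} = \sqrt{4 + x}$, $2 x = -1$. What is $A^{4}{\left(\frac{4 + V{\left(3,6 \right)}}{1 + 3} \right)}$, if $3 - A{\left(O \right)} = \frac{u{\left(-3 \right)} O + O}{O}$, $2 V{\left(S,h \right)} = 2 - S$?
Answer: $\frac{49}{4} \approx 12.25$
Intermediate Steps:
$x = - \frac{1}{2}$ ($x = \frac{1}{2} \left(-1\right) = - \frac{1}{2} \approx -0.5$)
$u{\left(J \right)} = 2 - \frac{\sqrt{14}}{2}$ ($u{\left(J \right)} = 2 - \sqrt{4 - \frac{1}{2}} = 2 - \sqrt{\frac{7}{2}} = 2 - \frac{\sqrt{14}}{2}$)
$V{\left(S,h \right)} = 1 - \frac{S}{2}$ ($V{\left(S,h \right)} = \frac{2 - S}{2} = 1 - \frac{S}{2}$)
$A{\left(O \right)} = 3 - \frac{O + O \left(2 - \frac{\sqrt{14}}{2}\right)}{O}$ ($A{\left(O \right)} = 3 - \frac{\left(2 - \frac{\sqrt{14}}{2}\right) O + O}{O} = 3 - \frac{O \left(2 - \frac{\sqrt{14}}{2}\right) + O}{O} = 3 - \frac{O + O \left(2 - \frac{\sqrt{14}}{2}\right)}{O}$)
$A^{4}{\left(\frac{4 + V{\left(3,6 \right)}}{1 + 3} \right)} = \left(\frac{\sqrt{14}}{2}\right)^{4} = \frac{49}{4}$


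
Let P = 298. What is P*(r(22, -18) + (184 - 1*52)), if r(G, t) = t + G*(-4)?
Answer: 7748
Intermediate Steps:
r(G, t) = t - 4*G
P*(r(22, -18) + (184 - 1*52)) = 298*((-18 - 4*22) + (184 - 1*52)) = 298*((-18 - 88) + (184 - 52)) = 298*(-106 + 132) = 298*26 = 7748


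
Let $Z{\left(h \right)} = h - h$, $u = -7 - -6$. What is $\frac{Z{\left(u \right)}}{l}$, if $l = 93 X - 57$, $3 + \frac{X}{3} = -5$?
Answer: $0$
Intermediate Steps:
$X = -24$ ($X = -9 + 3 \left(-5\right) = -9 - 15 = -24$)
$u = -1$ ($u = -7 + 6 = -1$)
$l = -2289$ ($l = 93 \left(-24\right) - 57 = -2232 - 57 = -2289$)
$Z{\left(h \right)} = 0$
$\frac{Z{\left(u \right)}}{l} = \frac{0}{-2289} = 0 \left(- \frac{1}{2289}\right) = 0$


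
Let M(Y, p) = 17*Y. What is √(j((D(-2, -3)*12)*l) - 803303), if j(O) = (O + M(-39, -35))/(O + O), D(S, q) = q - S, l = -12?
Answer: I*√462703566/24 ≈ 896.27*I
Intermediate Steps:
j(O) = (-663 + O)/(2*O) (j(O) = (O + 17*(-39))/(O + O) = (O - 663)/((2*O)) = (-663 + O)*(1/(2*O)) = (-663 + O)/(2*O))
√(j((D(-2, -3)*12)*l) - 803303) = √((-663 + ((-3 - 1*(-2))*12)*(-12))/(2*((((-3 - 1*(-2))*12)*(-12)))) - 803303) = √((-663 + ((-3 + 2)*12)*(-12))/(2*((((-3 + 2)*12)*(-12)))) - 803303) = √((-663 - 1*12*(-12))/(2*((-1*12*(-12)))) - 803303) = √((-663 - 12*(-12))/(2*((-12*(-12)))) - 803303) = √((½)*(-663 + 144)/144 - 803303) = √((½)*(1/144)*(-519) - 803303) = √(-173/96 - 803303) = √(-77117261/96) = I*√462703566/24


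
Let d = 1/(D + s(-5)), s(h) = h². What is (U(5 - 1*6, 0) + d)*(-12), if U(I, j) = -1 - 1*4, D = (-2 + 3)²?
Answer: 774/13 ≈ 59.538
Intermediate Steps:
D = 1 (D = 1² = 1)
U(I, j) = -5 (U(I, j) = -1 - 4 = -5)
d = 1/26 (d = 1/(1 + (-5)²) = 1/(1 + 25) = 1/26 ≈ 0.038462)
(U(5 - 1*6, 0) + d)*(-12) = (-5 + 1/26)*(-12) = -129/26*(-12) = 774/13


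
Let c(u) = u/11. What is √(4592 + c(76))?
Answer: 2*√139117/11 ≈ 67.815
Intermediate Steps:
c(u) = u/11 (c(u) = u*(1/11) = u/11)
√(4592 + c(76)) = √(4592 + (1/11)*76) = √(4592 + 76/11) = √(50588/11) = 2*√139117/11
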